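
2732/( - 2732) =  - 1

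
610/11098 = 305/5549   =  0.05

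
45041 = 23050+21991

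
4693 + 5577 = 10270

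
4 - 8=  - 4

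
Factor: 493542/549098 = 246771/274549=3^2*7^1*11^( - 2 )*2269^( - 1 ) * 3917^1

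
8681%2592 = 905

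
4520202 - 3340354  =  1179848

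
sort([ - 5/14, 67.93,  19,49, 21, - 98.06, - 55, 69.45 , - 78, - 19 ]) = [-98.06, - 78, - 55,-19, - 5/14, 19, 21, 49, 67.93, 69.45]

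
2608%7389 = 2608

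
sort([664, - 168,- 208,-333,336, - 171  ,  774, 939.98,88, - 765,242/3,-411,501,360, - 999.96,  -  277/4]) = [ - 999.96,-765, - 411,- 333, - 208 , - 171, - 168,-277/4,242/3,88,336, 360,501,664,774, 939.98] 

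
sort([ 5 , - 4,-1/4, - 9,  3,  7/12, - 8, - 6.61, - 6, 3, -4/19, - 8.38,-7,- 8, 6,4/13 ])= [  -  9, - 8.38, - 8 , - 8, - 7,-6.61, - 6,- 4,  -  1/4,- 4/19,4/13, 7/12, 3, 3,5,6 ]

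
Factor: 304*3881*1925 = 2271161200= 2^4*5^2*7^1* 11^1*19^1*3881^1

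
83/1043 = 83/1043 = 0.08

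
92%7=1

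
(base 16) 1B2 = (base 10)434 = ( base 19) 13g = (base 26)GI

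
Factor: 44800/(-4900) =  -64/7= -  2^6 * 7^( - 1)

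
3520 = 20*176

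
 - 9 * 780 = - 7020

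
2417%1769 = 648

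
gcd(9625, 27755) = 35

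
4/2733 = 4/2733 = 0.00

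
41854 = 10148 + 31706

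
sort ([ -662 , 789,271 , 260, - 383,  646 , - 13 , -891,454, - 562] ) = [ - 891, - 662, - 562, - 383, - 13,260 , 271,454,646 , 789]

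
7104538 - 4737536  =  2367002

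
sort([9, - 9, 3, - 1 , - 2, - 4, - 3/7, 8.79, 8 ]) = [ - 9,-4, - 2, - 1, - 3/7,3, 8,8.79, 9]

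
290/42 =145/21=6.90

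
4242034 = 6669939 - 2427905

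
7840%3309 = 1222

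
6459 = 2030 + 4429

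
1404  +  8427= 9831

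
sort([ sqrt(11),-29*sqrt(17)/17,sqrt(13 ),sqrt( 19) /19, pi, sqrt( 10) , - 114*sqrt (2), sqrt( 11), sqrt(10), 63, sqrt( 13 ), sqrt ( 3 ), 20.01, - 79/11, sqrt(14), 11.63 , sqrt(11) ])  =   [ - 114 * sqrt(2),  -  79/11, - 29*sqrt ( 17) /17,sqrt (19)/19, sqrt( 3), pi,sqrt(10), sqrt( 10),  sqrt( 11), sqrt( 11),sqrt( 11), sqrt (13 ), sqrt(13 ), sqrt( 14), 11.63, 20.01,63 ] 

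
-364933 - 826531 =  - 1191464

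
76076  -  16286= 59790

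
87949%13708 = 5701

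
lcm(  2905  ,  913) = 31955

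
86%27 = 5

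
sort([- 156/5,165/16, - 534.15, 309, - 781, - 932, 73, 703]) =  [ - 932, - 781,  -  534.15, - 156/5 , 165/16 , 73 , 309, 703 ] 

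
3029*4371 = 13239759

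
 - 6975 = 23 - 6998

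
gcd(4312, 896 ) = 56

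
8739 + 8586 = 17325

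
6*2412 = 14472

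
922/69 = 13 + 25/69 = 13.36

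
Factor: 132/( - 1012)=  - 3^1*23^ ( - 1) = - 3/23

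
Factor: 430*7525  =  2^1*5^3*7^1*43^2 = 3235750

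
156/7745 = 156/7745 = 0.02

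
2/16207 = 2/16207  =  0.00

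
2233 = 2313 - 80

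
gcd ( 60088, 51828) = 28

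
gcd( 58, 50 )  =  2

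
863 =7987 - 7124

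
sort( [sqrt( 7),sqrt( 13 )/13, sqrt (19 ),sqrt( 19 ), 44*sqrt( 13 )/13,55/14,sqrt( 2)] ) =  [ sqrt( 13 ) /13, sqrt( 2),sqrt( 7) , 55/14,sqrt( 19),sqrt( 19 ),  44*sqrt( 13)/13] 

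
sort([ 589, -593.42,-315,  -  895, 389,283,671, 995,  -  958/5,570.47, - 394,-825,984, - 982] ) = [ - 982, - 895, - 825, - 593.42,- 394,  -  315, - 958/5 , 283,389, 570.47, 589, 671, 984, 995]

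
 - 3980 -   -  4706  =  726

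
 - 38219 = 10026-48245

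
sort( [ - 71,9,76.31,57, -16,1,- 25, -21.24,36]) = [ - 71 , - 25,-21.24,-16,  1, 9,36, 57,76.31]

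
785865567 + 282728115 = 1068593682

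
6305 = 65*97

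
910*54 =49140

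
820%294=232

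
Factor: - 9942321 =-3^1* 83^1*39929^1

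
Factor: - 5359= - 23^1*233^1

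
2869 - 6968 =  - 4099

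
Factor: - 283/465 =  - 3^( -1 )*5^( - 1)*31^ (- 1)*283^1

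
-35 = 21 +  - 56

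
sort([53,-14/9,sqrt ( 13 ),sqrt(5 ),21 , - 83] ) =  [-83,-14/9,sqrt( 5) , sqrt(13 ),21,53 ]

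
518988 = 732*709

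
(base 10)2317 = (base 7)6520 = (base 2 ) 100100001101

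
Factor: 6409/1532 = 2^(  -  2)*13^1*17^1 * 29^1*383^(-1)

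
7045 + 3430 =10475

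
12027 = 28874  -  16847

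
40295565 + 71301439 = 111597004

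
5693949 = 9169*621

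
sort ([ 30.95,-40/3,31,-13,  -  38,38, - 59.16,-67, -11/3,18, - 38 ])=[ - 67, - 59.16, - 38, - 38,-40/3, - 13, - 11/3, 18, 30.95,31,38 ]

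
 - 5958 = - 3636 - 2322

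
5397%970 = 547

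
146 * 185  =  27010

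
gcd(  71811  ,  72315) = 9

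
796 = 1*796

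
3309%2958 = 351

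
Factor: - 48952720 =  - 2^4*5^1 * 31^1*19739^1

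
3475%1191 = 1093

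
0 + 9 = 9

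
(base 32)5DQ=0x15ba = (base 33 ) 53i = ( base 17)1243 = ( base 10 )5562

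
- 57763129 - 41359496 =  - 99122625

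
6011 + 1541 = 7552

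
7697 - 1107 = 6590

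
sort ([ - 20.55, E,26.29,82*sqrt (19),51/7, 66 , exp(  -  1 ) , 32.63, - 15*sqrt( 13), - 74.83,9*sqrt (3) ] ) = [ - 74.83, - 15*sqrt( 13), - 20.55 , exp( - 1),E, 51/7, 9*sqrt( 3),  26.29,32.63,  66, 82*sqrt(19) ]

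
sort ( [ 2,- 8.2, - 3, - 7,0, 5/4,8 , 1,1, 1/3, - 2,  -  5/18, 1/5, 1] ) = [- 8.2,  -  7, - 3,-2, - 5/18, 0,  1/5,1/3,1,1,1,5/4,2, 8]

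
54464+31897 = 86361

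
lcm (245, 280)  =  1960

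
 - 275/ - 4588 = 275/4588 = 0.06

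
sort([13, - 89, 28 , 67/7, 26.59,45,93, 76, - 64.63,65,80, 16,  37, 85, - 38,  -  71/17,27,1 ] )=[ - 89, - 64.63,-38, - 71/17,1, 67/7,13 , 16, 26.59, 27 , 28 , 37, 45,  65, 76,80, 85, 93 ] 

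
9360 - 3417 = 5943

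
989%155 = 59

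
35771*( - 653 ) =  - 23358463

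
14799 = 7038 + 7761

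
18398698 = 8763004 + 9635694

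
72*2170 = 156240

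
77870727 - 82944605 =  - 5073878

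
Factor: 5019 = 3^1*7^1*239^1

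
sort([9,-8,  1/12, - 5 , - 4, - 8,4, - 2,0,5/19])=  [ - 8, - 8, - 5, - 4, - 2,0,1/12,5/19,4, 9 ]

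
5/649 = 5/649 = 0.01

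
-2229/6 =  -372 + 1/2=- 371.50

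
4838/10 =483  +  4/5 = 483.80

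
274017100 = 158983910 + 115033190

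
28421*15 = 426315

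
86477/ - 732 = -119+631/732 = - 118.14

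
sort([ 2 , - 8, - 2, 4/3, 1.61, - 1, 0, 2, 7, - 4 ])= [-8, -4, - 2, - 1, 0,4/3, 1.61, 2, 2, 7]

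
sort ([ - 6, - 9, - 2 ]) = [ - 9, - 6, - 2] 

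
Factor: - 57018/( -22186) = 3^1*13^1*17^1*43^1 * 11093^( - 1)   =  28509/11093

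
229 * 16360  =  3746440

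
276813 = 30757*9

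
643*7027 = 4518361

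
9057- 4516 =4541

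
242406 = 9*26934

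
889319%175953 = 9554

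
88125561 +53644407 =141769968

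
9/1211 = 9/1211=0.01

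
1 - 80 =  - 79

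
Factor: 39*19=3^1 *13^1 *19^1 = 741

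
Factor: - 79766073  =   - 3^3*2954299^1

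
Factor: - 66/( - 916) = 33/458=2^( - 1) * 3^1*11^1*229^( - 1 ) 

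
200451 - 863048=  - 662597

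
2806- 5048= - 2242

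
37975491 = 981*38711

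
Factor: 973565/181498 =2^( - 1 )* 5^1*90749^( - 1)*194713^1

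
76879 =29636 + 47243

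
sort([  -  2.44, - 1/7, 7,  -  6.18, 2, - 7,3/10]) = [-7, - 6.18, - 2.44 , - 1/7, 3/10, 2,7]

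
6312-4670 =1642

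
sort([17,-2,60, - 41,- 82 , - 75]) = [ - 82,-75, - 41 , -2,17, 60 ] 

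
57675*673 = 38815275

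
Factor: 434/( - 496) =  - 7/8 = - 2^( - 3 ) * 7^1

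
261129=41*6369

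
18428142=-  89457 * ( - 206)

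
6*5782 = 34692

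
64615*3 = 193845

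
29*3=87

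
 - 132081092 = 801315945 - 933397037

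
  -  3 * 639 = - 1917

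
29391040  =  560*52484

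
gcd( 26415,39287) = 1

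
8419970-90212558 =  - 81792588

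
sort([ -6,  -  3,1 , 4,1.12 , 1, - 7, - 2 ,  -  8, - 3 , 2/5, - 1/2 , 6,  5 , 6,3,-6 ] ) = [ - 8, - 7, - 6 , - 6, - 3,  -  3, - 2, - 1/2, 2/5,  1,1, 1.12, 3, 4,  5, 6,6 ]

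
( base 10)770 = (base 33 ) nb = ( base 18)26e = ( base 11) 640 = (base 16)302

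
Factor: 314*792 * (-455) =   -  2^4*3^2*5^1 * 7^1*  11^1*13^1*157^1 = -113153040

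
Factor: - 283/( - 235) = 5^( - 1)*47^ ( - 1 ) * 283^1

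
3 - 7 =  - 4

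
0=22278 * 0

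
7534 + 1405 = 8939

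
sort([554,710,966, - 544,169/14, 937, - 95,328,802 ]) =[  -  544, - 95, 169/14,328,554, 710,802,937  ,  966 ]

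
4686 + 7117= 11803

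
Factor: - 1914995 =  -  5^1*382999^1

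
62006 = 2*31003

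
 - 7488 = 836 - 8324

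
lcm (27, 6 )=54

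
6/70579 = 6/70579 =0.00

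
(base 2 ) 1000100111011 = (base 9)6041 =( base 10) 4411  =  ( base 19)c43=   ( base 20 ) B0B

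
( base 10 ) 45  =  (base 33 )1C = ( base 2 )101101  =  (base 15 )30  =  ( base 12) 39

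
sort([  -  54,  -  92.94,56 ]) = [ - 92.94,-54, 56]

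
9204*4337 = 39917748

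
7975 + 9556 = 17531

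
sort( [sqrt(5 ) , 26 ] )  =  [ sqrt( 5), 26]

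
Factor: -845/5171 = -5^1*13^2*5171^(  -  1 )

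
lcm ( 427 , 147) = 8967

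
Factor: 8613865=5^1*13^1*89^1*1489^1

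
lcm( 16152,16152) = 16152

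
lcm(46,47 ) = 2162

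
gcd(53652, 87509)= 1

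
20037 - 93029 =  -72992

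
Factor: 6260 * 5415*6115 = 207285658500 = 2^2 * 3^1*5^3 * 19^2 *313^1*1223^1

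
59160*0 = 0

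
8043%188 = 147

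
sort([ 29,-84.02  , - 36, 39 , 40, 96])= [ - 84.02, -36, 29,39 , 40, 96]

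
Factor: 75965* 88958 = 2^1 * 5^1*19^1*2341^1*15193^1 = 6757694470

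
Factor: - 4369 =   -  17^1 * 257^1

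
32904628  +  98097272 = 131001900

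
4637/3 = 4637/3= 1545.67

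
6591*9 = 59319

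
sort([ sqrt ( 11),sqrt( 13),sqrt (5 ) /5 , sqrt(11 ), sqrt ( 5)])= [sqrt( 5 ) /5, sqrt( 5),sqrt( 11), sqrt( 11), sqrt( 13 ) ] 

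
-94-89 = -183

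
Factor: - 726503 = - 19^1*38237^1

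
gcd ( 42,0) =42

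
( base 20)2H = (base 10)57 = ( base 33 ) 1O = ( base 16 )39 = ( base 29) 1s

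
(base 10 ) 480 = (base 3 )122210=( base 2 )111100000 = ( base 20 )140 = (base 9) 583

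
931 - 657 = 274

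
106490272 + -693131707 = -586641435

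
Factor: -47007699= - 3^1*23^1*681271^1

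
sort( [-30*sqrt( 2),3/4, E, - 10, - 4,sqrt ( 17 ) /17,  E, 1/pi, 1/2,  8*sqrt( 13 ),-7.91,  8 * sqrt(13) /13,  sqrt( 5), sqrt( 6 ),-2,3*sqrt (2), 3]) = [ - 30*sqrt(2),-10, - 7.91, - 4, - 2,sqrt( 17)/17, 1/pi, 1/2,3/4, 8*sqrt( 13)/13, sqrt(5 ), sqrt( 6 ) , E, E , 3, 3*sqrt( 2), 8*sqrt( 13)] 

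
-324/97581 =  - 1 + 32419/32527 = -0.00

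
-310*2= - 620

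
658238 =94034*7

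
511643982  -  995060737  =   - 483416755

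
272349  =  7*38907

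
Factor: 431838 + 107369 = 539207 = 539207^1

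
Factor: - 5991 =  - 3^1*1997^1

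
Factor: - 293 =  - 293^1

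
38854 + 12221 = 51075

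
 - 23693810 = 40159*( - 590)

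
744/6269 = 744/6269 = 0.12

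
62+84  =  146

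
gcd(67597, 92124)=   1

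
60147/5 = 12029+2/5 = 12029.40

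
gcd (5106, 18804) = 6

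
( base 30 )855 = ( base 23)dki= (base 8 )16273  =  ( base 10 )7355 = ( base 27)a2b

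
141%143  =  141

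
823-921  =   - 98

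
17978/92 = 195+19/46 =195.41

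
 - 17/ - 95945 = 17/95945  =  0.00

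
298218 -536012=-237794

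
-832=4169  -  5001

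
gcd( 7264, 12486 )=2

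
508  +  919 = 1427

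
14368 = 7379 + 6989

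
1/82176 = 1/82176 = 0.00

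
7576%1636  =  1032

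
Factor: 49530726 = 2^1 * 3^2*7^1*53^1*7417^1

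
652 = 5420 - 4768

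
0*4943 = 0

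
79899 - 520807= - 440908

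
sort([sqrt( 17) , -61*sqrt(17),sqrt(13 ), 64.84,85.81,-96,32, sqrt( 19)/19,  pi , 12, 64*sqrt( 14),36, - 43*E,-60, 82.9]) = [  -  61*  sqrt( 17), - 43*E,  -  96, - 60, sqrt(19)/19, pi,sqrt( 13 ), sqrt( 17),  12,  32,36, 64.84,82.9,85.81, 64* sqrt( 14) ]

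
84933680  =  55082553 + 29851127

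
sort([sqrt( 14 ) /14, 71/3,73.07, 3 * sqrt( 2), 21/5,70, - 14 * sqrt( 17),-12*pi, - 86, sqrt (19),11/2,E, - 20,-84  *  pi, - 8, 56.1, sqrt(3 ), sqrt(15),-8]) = [ - 84*pi, - 86, - 14*sqrt(17 ), - 12*pi,-20, - 8,- 8 , sqrt(14)/14,  sqrt( 3 ),E,sqrt(15), 21/5,3 * sqrt(2 ),sqrt( 19 ), 11/2, 71/3,56.1, 70 , 73.07]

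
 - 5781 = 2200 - 7981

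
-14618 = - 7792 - 6826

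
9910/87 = 9910/87  =  113.91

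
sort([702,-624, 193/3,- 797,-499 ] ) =[  -  797,-624,-499, 193/3, 702 ] 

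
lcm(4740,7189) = 431340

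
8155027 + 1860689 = 10015716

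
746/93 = 746/93 =8.02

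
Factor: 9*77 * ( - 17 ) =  - 3^2 * 7^1 *11^1*17^1 = - 11781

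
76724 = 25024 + 51700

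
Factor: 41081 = 41081^1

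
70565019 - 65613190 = 4951829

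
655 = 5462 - 4807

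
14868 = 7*2124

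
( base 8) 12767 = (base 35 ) 4kn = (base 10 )5623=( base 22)BDD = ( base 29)6jq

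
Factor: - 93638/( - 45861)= 2^1*3^( - 1 )*15287^( - 1 )*46819^1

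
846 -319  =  527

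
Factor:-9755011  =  - 7^1*233^1*5981^1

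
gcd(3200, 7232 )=64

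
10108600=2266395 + 7842205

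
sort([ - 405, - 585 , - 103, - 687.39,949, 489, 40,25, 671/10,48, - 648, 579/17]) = [ - 687.39, - 648, - 585 , - 405, - 103,25 , 579/17,40  ,  48,671/10, 489,949 ]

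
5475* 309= 1691775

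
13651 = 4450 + 9201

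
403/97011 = 403/97011=0.00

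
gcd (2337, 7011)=2337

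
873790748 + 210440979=1084231727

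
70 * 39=2730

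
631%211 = 209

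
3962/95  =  3962/95 = 41.71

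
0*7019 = 0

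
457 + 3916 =4373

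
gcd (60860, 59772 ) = 68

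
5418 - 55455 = - 50037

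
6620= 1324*5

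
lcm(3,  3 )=3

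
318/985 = 318/985  =  0.32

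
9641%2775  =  1316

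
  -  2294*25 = -57350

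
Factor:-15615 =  - 3^2*5^1*347^1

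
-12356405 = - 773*15985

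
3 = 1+2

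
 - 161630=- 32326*5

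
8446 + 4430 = 12876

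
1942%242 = 6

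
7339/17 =7339/17 =431.71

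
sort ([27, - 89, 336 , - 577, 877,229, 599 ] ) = [ - 577, - 89,27,229,336,599, 877] 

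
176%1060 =176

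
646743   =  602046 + 44697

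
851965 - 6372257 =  - 5520292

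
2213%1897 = 316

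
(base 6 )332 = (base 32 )40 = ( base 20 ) 68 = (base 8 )200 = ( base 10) 128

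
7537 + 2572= 10109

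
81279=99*821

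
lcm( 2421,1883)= 16947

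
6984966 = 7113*982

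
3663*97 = 355311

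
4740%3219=1521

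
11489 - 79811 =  - 68322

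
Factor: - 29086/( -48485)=2^1 * 5^(-1)*9697^( - 1 )*14543^1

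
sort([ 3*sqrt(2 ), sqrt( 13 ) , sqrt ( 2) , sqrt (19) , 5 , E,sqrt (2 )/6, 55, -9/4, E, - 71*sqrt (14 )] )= [ - 71*sqrt(14 ), - 9/4, sqrt( 2 ) /6 , sqrt( 2 ), E, E,  sqrt (13 ) , 3 * sqrt ( 2) , sqrt (19 ),5,55] 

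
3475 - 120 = 3355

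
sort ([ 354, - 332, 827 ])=[ - 332, 354, 827 ]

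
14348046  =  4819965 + 9528081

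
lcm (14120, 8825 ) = 70600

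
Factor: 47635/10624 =2^(  -  7)*5^1 * 7^1*83^(  -  1)*1361^1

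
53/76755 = 53/76755  =  0.00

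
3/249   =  1/83 = 0.01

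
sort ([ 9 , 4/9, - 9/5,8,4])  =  [ - 9/5, 4/9,4,  8,9]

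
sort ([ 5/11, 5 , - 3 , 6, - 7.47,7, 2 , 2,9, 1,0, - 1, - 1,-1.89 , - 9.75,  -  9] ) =[ - 9.75, - 9 ,-7.47 ,-3, - 1.89,-1, - 1,0, 5/11, 1, 2, 2, 5,6 , 7,9]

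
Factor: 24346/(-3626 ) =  - 7^(-1 )*47^1 = -  47/7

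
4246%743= 531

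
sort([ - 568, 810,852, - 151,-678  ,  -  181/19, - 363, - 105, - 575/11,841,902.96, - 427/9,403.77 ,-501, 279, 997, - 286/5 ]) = [ - 678, - 568, - 501,-363, - 151, - 105 , - 286/5, -575/11, - 427/9 , - 181/19 , 279,403.77, 810,841, 852,902.96,997]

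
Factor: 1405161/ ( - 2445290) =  - 2^( - 1 )*3^3 * 5^( - 1)* 71^1 *733^1*244529^ ( -1) 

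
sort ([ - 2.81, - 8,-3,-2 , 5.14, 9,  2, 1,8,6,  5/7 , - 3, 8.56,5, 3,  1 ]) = [  -  8 , - 3, - 3 , - 2.81, - 2, 5/7, 1, 1,2, 3,5,5.14, 6,8,  8.56,9 ] 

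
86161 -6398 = 79763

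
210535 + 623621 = 834156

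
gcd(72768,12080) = 16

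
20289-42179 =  - 21890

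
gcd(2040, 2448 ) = 408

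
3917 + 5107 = 9024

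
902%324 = 254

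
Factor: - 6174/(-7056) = 2^(-3)*7^1 = 7/8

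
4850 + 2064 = 6914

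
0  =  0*4826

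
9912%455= 357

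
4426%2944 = 1482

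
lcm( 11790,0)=0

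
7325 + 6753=14078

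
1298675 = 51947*25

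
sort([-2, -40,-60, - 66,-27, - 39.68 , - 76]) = [ -76,-66,-60 ,-40,  -  39.68  , - 27, - 2 ]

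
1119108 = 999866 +119242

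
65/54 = 1 + 11/54 = 1.20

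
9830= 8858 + 972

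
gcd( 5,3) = 1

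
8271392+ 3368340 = 11639732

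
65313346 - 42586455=22726891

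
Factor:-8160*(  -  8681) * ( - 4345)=  -  2^5*3^1 * 5^2*11^1* 17^1*79^1*8681^1  =  - 307786591200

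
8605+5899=14504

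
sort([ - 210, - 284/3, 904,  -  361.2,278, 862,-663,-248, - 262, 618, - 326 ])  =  [ - 663, - 361.2, - 326, - 262, - 248, - 210, - 284/3,278 , 618,862,904] 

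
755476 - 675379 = 80097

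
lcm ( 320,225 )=14400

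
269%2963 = 269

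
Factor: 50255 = 5^1 *19^1 * 23^2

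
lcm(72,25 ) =1800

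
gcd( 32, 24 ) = 8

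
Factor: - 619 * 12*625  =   - 4642500 = - 2^2 * 3^1*5^4*619^1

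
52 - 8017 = -7965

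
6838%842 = 102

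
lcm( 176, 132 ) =528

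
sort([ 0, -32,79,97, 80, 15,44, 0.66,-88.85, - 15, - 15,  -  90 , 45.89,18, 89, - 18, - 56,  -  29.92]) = [ - 90, - 88.85,-56, - 32,-29.92, - 18,  -  15, - 15, 0,  0.66,15,18, 44 , 45.89,79 , 80, 89,97 ] 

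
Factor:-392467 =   -  392467^1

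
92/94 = 46/47   =  0.98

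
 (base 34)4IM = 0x148A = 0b1010010001010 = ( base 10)5258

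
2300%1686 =614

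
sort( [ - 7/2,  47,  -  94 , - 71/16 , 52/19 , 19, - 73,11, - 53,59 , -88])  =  [ - 94, - 88,  -  73, - 53, - 71/16 ,  -  7/2, 52/19,11,19, 47,59 ] 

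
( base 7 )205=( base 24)47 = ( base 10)103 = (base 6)251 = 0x67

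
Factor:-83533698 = -2^1 * 3^2*4640761^1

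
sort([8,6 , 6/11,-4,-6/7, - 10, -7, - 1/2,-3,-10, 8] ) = [ - 10,-10 ,-7, -4, - 3, - 6/7, - 1/2,  6/11,6, 8,8]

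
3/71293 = 3/71293= 0.00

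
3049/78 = 39 + 7/78 = 39.09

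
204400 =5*40880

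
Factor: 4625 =5^3*37^1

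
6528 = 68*96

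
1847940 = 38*48630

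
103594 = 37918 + 65676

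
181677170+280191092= 461868262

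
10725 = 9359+1366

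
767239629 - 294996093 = 472243536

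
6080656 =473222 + 5607434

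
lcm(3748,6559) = 26236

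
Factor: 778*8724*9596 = 65130662112 = 2^5*3^1*389^1*727^1 * 2399^1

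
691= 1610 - 919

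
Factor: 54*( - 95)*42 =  - 2^2*3^4*5^1*7^1  *19^1 =- 215460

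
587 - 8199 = -7612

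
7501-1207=6294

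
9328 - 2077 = 7251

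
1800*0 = 0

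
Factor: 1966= 2^1*983^1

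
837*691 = 578367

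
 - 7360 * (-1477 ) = 10870720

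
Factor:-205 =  - 5^1*41^1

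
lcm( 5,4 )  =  20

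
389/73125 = 389/73125 = 0.01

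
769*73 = 56137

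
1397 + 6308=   7705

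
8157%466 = 235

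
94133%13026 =2951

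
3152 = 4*788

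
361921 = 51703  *7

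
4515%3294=1221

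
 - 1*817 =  - 817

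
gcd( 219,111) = 3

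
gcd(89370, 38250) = 90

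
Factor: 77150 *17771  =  2^1*5^2 * 13^1*1367^1*1543^1 = 1371032650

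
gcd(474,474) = 474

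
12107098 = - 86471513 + 98578611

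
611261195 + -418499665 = 192761530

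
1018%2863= 1018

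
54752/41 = 54752/41 = 1335.41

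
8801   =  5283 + 3518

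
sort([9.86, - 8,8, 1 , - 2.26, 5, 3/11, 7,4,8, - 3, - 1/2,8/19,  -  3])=[- 8, - 3, - 3, - 2.26, - 1/2,3/11 , 8/19, 1, 4,5,7,8,8,9.86]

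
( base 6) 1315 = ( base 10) 335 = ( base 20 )gf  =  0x14F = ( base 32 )af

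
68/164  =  17/41 =0.41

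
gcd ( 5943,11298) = 21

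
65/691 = 65/691= 0.09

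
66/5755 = 66/5755 = 0.01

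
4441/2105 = 4441/2105 =2.11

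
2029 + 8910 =10939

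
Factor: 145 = 5^1*29^1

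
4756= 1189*4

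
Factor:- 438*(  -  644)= 282072 = 2^3*3^1*7^1 * 23^1*73^1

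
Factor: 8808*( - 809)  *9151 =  - 65207024472= - 2^3*3^1*367^1*809^1*9151^1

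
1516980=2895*524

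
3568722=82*43521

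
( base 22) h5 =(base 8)573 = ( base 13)232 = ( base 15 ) 1A4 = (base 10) 379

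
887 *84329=74799823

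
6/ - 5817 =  - 2/1939 = - 0.00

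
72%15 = 12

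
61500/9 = 20500/3 = 6833.33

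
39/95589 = 1/2451 = 0.00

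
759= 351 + 408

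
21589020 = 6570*3286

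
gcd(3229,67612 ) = 1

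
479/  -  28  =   - 18  +  25/28= - 17.11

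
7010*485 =3399850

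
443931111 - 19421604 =424509507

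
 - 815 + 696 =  - 119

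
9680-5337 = 4343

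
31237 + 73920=105157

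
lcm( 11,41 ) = 451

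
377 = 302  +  75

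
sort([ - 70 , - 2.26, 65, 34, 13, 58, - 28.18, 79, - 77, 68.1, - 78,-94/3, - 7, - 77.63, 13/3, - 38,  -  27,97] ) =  [ - 78,  -  77.63, - 77 , - 70,-38, - 94/3,-28.18 , - 27, - 7,-2.26, 13/3, 13, 34,  58, 65, 68.1,79, 97 ]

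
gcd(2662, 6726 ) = 2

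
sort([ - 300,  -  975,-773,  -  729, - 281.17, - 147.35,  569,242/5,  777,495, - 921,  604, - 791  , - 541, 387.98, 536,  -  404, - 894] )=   [ - 975, - 921, - 894, - 791, - 773,-729, - 541, - 404, - 300,  -  281.17, - 147.35, 242/5 , 387.98,495,536, 569,604, 777]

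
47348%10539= 5192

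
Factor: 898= 2^1*449^1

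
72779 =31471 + 41308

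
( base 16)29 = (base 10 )41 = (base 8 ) 51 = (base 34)17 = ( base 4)221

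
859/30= 28 + 19/30 = 28.63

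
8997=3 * 2999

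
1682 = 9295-7613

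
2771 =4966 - 2195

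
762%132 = 102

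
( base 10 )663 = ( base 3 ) 220120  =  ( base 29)mp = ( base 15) 2E3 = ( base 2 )1010010111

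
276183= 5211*53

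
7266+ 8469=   15735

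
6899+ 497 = 7396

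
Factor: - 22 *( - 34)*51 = 38148 = 2^2*3^1*11^1*17^2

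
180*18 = 3240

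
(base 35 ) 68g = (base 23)eaa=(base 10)7646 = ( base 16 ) 1DDE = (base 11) 5821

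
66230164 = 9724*6811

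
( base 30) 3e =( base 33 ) 35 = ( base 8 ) 150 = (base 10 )104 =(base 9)125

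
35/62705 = 7/12541 = 0.00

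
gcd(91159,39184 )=1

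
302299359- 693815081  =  -391515722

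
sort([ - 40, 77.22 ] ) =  [ - 40, 77.22]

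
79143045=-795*( -99551 )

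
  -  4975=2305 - 7280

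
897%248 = 153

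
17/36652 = 1/2156 = 0.00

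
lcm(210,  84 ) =420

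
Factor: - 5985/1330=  - 9/2 = - 2^(  -  1)*3^2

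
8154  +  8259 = 16413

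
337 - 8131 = - 7794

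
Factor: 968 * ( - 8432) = -2^7* 11^2 * 17^1 *31^1=- 8162176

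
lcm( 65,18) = 1170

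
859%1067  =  859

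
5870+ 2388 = 8258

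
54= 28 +26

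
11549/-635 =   -  19 + 516/635 = - 18.19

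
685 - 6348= -5663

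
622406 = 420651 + 201755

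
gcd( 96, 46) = 2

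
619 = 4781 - 4162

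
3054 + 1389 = 4443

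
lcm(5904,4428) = 17712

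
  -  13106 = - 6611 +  -6495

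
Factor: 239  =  239^1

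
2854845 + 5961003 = 8815848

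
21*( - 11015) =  - 231315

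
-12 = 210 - 222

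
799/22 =799/22 = 36.32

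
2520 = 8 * 315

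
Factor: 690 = 2^1*3^1*5^1*23^1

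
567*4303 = 2439801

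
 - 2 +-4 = -6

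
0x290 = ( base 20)1cg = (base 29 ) MI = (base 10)656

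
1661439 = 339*4901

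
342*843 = 288306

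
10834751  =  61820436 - 50985685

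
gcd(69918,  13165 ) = 1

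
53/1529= 53/1529=0.03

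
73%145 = 73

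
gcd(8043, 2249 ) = 1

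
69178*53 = 3666434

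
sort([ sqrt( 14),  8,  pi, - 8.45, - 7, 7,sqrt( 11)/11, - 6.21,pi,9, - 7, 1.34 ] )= [ - 8.45, - 7, - 7, - 6.21  ,  sqrt( 11)/11 , 1.34,pi , pi, sqrt(14),7, 8,9]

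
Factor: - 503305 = -5^1*11^1 * 9151^1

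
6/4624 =3/2312 = 0.00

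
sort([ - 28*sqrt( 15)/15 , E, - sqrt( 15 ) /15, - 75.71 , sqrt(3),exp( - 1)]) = [ - 75.71,  -  28*sqrt( 15)/15, - sqrt( 15) /15 , exp( - 1), sqrt(3), E ]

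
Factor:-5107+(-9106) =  - 14213 = -61^1 * 233^1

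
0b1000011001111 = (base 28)5dj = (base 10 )4303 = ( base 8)10317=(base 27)5OA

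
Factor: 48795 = 3^1*5^1*3253^1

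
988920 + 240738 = 1229658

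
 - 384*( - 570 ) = 218880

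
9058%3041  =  2976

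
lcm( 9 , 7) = 63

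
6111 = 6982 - 871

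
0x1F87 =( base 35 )6KL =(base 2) 1111110000111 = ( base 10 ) 8071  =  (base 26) BOB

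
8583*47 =403401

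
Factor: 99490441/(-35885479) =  - 7^( - 1)*19^1*541^1*9679^1*5126497^( - 1 )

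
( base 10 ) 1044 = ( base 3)1102200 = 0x414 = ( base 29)170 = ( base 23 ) 1m9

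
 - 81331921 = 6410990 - 87742911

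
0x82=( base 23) 5f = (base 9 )154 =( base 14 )94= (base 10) 130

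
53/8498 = 53/8498=0.01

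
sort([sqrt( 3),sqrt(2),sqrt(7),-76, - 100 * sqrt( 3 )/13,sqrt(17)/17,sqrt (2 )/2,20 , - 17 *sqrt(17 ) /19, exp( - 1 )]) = [-76, -100*sqrt(3)/13,-17*sqrt(17)/19,sqrt(17)/17,exp(-1 ), sqrt(2 )/2, sqrt(2 ),sqrt( 3 ),sqrt(7),  20 ]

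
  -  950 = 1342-2292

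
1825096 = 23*79352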